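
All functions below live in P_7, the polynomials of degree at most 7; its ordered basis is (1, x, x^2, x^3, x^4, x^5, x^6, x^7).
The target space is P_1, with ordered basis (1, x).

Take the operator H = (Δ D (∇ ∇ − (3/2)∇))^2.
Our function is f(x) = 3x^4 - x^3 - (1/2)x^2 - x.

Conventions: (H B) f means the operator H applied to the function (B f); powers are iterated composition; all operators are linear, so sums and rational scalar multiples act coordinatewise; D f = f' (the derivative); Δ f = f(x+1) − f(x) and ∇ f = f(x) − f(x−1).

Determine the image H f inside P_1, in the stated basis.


∇ f = 12x^3 - 21x^2 + 14x - 9/2
∇ ∇ f = 36x^2 - 78x + 47
∇ f = 12x^3 - 21x^2 + 14x - 9/2
(-(3/2)∇) f = -18x^3 + (63/2)x^2 - 21x + 27/4
(∇ ∇ − (3/2)∇) f = -18x^3 + (135/2)x^2 - 99x + 215/4
D (∇ ∇ − (3/2)∇) f = -54x^2 + 135x - 99
Δ D (∇ ∇ − (3/2)∇) f = -108x + 81
∇ (Δ D (∇ ∇ − (3/2)∇)) f = -108
∇ ∇ (Δ D (∇ ∇ − (3/2)∇)) f = 0
∇ (Δ D (∇ ∇ − (3/2)∇)) f = -108
(-(3/2)∇) (Δ D (∇ ∇ − (3/2)∇)) f = 162
(∇ ∇ − (3/2)∇) (Δ D (∇ ∇ − (3/2)∇)) f = 162
D (∇ ∇ − (3/2)∇) (Δ D (∇ ∇ − (3/2)∇)) f = 0
Δ D (∇ ∇ − (3/2)∇) (Δ D (∇ ∇ − (3/2)∇)) f = 0

the result is g(x) = 0


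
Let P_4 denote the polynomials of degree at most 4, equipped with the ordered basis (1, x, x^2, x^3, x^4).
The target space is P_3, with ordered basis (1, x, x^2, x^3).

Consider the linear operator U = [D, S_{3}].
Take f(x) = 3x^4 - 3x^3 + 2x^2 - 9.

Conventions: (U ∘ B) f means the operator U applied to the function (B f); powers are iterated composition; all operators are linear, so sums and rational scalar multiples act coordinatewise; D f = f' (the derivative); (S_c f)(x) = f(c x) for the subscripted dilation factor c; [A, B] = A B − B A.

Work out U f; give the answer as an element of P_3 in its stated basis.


S_{3} f = 243x^4 - 81x^3 + 18x^2 - 9
D S_{3} f = 972x^3 - 243x^2 + 36x
D f = 12x^3 - 9x^2 + 4x
S_{3} D f = 324x^3 - 81x^2 + 12x
[D, S_{3}] f = 648x^3 - 162x^2 + 24x

g(x) = 648x^3 - 162x^2 + 24x


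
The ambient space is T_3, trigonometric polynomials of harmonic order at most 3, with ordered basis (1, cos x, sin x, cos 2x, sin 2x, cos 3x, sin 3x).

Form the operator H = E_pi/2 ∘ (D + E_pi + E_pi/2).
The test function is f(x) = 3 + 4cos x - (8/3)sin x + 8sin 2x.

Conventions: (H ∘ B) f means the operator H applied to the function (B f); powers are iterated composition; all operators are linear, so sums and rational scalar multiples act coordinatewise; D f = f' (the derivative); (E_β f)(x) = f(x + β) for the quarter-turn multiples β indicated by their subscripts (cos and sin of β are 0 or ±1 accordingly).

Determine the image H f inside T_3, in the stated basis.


the image equals g(x) = 6 - (16/3)cos x + (28/3)sin x - 16cos 2x

D f = -(8/3)cos x - 4sin x + 16cos 2x
E_pi f = 3 - 4cos x + (8/3)sin x + 8sin 2x
E_pi/2 f = 3 - (8/3)cos x - 4sin x - 8sin 2x
(D + E_pi + E_pi/2) f = 6 - (28/3)cos x - (16/3)sin x + 16cos 2x
E_pi/2 (D + E_pi + E_pi/2) f = 6 - (16/3)cos x + (28/3)sin x - 16cos 2x


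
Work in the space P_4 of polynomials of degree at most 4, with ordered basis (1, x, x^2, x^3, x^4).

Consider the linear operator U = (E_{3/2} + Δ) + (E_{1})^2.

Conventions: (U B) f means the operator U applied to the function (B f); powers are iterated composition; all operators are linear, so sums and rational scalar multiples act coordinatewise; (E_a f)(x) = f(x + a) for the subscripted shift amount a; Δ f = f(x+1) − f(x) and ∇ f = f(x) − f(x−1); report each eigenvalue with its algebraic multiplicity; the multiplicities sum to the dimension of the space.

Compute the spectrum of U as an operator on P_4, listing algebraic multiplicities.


λ = 2 (multiplicity 5)

image of 1: 2
image of x: 2x + 9/2
image of x^2: 2x^2 + 9x + 29/4
image of x^3: 2x^3 + (27/2)x^2 + (87/4)x + 99/8
image of x^4: 2x^4 + 18x^3 + (87/2)x^2 + (99/2)x + 353/16
the matrix is upper triangular; its diagonal is (2, 2, 2, 2, 2)
for a triangular matrix the eigenvalues are the diagonal entries, with algebraic multiplicity their repetition count


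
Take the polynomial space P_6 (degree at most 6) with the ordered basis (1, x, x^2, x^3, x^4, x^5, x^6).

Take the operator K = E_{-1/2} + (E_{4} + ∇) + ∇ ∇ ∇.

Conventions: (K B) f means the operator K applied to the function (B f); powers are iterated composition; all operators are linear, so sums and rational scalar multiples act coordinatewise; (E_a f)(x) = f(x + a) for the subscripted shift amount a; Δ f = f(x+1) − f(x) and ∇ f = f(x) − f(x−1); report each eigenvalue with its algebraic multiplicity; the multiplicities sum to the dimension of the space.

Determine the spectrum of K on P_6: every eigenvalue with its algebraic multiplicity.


λ = 2 (multiplicity 7)

image of 1: 2
image of x: 2x + 9/2
image of x^2: 2x^2 + 9x + 61/4
image of x^3: 2x^3 + (27/2)x^2 + (183/4)x + 567/8
image of x^4: 2x^4 + 18x^3 + (183/2)x^2 + (567/2)x + 3505/16
image of x^5: 2x^5 + (45/2)x^4 + (305/2)x^3 + (2835/4)x^2 + (17525/16)x + 37599/32
image of x^6: 2x^6 + 27x^5 + (915/4)x^4 + (2835/2)x^3 + (52575/16)x^2 + (112797/16)x + 227521/64
the matrix is upper triangular; its diagonal is (2, 2, 2, 2, 2, 2, 2)
for a triangular matrix the eigenvalues are the diagonal entries, with algebraic multiplicity their repetition count


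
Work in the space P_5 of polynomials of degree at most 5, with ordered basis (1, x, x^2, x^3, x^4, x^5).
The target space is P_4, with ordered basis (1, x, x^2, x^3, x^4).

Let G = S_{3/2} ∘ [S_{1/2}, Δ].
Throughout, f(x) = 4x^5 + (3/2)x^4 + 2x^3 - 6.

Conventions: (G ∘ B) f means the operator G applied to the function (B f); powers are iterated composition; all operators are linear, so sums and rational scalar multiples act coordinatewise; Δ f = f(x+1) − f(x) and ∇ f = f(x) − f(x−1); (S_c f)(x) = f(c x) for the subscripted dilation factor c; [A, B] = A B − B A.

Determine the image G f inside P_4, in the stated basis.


Δ f = 20x^4 + 46x^3 + 55x^2 + 32x + 15/2
S_{1/2} Δ f = (5/4)x^4 + (23/4)x^3 + (55/4)x^2 + 16x + 15/2
S_{1/2} f = (1/8)x^5 + (3/32)x^4 + (1/4)x^3 - 6
Δ S_{1/2} f = (5/8)x^4 + (13/8)x^3 + (41/16)x^2 + (7/4)x + 15/32
[S_{1/2}, Δ] f = (5/8)x^4 + (33/8)x^3 + (179/16)x^2 + (57/4)x + 225/32
S_{3/2} [S_{1/2}, Δ] f = (405/128)x^4 + (891/64)x^3 + (1611/64)x^2 + (171/8)x + 225/32

the image equals g(x) = (405/128)x^4 + (891/64)x^3 + (1611/64)x^2 + (171/8)x + 225/32


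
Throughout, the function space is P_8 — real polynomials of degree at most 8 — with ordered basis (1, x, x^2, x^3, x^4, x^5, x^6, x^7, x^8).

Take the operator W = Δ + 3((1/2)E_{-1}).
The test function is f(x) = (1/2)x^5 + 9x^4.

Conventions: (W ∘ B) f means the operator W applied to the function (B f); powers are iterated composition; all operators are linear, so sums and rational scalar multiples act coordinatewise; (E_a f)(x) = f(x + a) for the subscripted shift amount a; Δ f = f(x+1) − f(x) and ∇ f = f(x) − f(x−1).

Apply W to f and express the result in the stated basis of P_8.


the result is g(x) = (3/4)x^5 + (49/4)x^4 - (11/2)x^3 + (265/2)x^2 - (47/4)x + 89/4

Δ f = (5/2)x^4 + 41x^3 + 59x^2 + (77/2)x + 19/2
E_{-1} f = (1/2)x^5 + (13/2)x^4 - 31x^3 + 49x^2 - (67/2)x + 17/2
((1/2)E_{-1}) f = (1/4)x^5 + (13/4)x^4 - (31/2)x^3 + (49/2)x^2 - (67/4)x + 17/4
(3((1/2)E_{-1})) f = (3/4)x^5 + (39/4)x^4 - (93/2)x^3 + (147/2)x^2 - (201/4)x + 51/4
(Δ + 3((1/2)E_{-1})) f = (3/4)x^5 + (49/4)x^4 - (11/2)x^3 + (265/2)x^2 - (47/4)x + 89/4


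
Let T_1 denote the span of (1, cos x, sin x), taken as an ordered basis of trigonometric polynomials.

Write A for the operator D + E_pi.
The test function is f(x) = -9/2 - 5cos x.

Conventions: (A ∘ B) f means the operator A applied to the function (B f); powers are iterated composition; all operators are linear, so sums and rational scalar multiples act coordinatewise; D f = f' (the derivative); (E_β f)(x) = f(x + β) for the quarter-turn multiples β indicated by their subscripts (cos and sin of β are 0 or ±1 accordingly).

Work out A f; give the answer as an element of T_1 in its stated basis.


the image equals g(x) = -9/2 + 5cos x + 5sin x

D f = 5sin x
E_pi f = -9/2 + 5cos x
(D + E_pi) f = -9/2 + 5cos x + 5sin x


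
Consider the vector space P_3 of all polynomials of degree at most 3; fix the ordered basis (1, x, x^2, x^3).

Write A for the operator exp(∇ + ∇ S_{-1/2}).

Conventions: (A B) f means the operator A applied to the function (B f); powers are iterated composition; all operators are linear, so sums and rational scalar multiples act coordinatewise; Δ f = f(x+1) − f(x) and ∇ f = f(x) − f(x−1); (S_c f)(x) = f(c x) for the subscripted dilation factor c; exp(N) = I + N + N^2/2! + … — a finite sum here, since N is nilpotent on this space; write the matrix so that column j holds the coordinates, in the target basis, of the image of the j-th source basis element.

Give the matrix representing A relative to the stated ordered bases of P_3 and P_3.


image of 1: 1
image of x: x + 1/2
image of x^2: x^2 + (5/2)x - 5/8
image of x^3: x^3 + (21/8)x^2 + (21/32)x - 7/8
each image's coordinates form column j of the matrix

the matrix is [[1, 1/2, -5/8, -7/8]; [0, 1, 5/2, 21/32]; [0, 0, 1, 21/8]; [0, 0, 0, 1]] (rows listed top to bottom)


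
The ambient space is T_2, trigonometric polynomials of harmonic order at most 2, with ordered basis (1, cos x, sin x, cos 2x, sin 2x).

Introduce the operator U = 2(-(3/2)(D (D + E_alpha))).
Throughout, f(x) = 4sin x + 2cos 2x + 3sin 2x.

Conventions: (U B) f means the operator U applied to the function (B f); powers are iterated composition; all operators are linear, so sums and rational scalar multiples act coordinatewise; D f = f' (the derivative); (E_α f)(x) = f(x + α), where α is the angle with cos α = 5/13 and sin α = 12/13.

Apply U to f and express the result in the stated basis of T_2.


g(x) = -(60/13)cos x + (300/13)sin x + (7638/169)cos 2x + (6816/169)sin 2x

D f = 4cos x + 6cos 2x - 4sin 2x
E_alpha f = (48/13)cos x + (20/13)sin x + (122/169)cos 2x - (597/169)sin 2x
(D + E_alpha) f = (100/13)cos x + (20/13)sin x + (1136/169)cos 2x - (1273/169)sin 2x
D (D + E_alpha) f = (20/13)cos x - (100/13)sin x - (2546/169)cos 2x - (2272/169)sin 2x
(-(3/2)(D (D + E_alpha))) f = -(30/13)cos x + (150/13)sin x + (3819/169)cos 2x + (3408/169)sin 2x
(2(-(3/2)(D (D + E_alpha)))) f = -(60/13)cos x + (300/13)sin x + (7638/169)cos 2x + (6816/169)sin 2x


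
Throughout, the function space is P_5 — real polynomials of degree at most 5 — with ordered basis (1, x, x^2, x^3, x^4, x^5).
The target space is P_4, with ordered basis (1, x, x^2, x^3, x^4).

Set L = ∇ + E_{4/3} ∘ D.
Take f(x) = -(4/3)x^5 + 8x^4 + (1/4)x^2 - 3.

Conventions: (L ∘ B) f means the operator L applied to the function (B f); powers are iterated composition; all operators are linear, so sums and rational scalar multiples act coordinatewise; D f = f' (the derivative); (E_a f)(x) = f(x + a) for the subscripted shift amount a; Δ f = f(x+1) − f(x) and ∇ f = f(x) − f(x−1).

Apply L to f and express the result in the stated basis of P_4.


the image equals g(x) = -(40/3)x^4 + (376/9)x^3 - (40/9)x^2 + (11917/81)x + 44581/972

∇ f = -(20/3)x^4 + (136/3)x^3 - (184/3)x^2 + (235/6)x - 115/12
D f = -(20/3)x^4 + 32x^3 + (1/2)x
E_{4/3} D f = -(20/3)x^4 - (32/9)x^3 + (512/9)x^2 + (17489/162)x + 13474/243
(∇ + E_{4/3} ∘ D) f = -(40/3)x^4 + (376/9)x^3 - (40/9)x^2 + (11917/81)x + 44581/972


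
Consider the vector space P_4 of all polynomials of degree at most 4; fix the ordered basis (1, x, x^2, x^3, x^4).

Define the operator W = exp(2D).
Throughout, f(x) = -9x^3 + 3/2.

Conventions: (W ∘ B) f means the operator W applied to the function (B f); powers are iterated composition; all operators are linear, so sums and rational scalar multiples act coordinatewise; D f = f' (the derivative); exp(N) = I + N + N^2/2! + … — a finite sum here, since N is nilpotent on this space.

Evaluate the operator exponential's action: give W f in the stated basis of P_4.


order-1 term: -54x^2
order-2 term: -108x
order-3 term: -72
the series for exp(2D) f terminates at order 3
exp(2D) f = -9x^3 - 54x^2 - 108x - 141/2

the image equals g(x) = -9x^3 - 54x^2 - 108x - 141/2


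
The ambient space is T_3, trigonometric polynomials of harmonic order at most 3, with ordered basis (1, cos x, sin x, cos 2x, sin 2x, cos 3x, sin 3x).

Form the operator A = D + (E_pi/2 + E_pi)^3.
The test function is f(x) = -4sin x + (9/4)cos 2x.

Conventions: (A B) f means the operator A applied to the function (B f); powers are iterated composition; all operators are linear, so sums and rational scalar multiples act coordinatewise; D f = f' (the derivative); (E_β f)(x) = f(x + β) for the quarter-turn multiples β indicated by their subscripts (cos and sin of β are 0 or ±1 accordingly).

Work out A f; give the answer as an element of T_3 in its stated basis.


the result is g(x) = -12cos x - 8sin x - (9/2)sin 2x

D f = -4cos x - (9/2)sin 2x
E_pi/2 f = -4cos x - (9/4)cos 2x
E_pi f = 4sin x + (9/4)cos 2x
(E_pi/2 + E_pi) f = -4cos x + 4sin x
E_pi/2 (E_pi/2 + E_pi) f = 4cos x + 4sin x
E_pi (E_pi/2 + E_pi) f = 4cos x - 4sin x
(E_pi/2 + E_pi) (E_pi/2 + E_pi) f = 8cos x
E_pi/2 (E_pi/2 + E_pi) (E_pi/2 + E_pi) f = -8sin x
E_pi (E_pi/2 + E_pi) (E_pi/2 + E_pi) f = -8cos x
(E_pi/2 + E_pi) (E_pi/2 + E_pi) (E_pi/2 + E_pi) f = -8cos x - 8sin x
(D + (E_pi/2 + E_pi)^3) f = -12cos x - 8sin x - (9/2)sin 2x


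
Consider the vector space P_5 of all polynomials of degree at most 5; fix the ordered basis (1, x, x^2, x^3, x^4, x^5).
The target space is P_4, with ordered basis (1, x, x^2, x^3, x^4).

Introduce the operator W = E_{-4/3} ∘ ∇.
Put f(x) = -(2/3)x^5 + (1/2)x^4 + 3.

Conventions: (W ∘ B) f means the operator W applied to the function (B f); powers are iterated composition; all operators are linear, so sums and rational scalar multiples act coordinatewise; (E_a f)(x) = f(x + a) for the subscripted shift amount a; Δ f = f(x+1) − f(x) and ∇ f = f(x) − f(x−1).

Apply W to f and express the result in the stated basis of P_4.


∇ f = -(10/3)x^4 + (26/3)x^3 - (29/3)x^2 + (16/3)x - 7/6
E_{-4/3} ∇ f = -(10/3)x^4 + (238/9)x^3 - (719/9)x^2 + (8824/81)x - 27479/486

g(x) = -(10/3)x^4 + (238/9)x^3 - (719/9)x^2 + (8824/81)x - 27479/486


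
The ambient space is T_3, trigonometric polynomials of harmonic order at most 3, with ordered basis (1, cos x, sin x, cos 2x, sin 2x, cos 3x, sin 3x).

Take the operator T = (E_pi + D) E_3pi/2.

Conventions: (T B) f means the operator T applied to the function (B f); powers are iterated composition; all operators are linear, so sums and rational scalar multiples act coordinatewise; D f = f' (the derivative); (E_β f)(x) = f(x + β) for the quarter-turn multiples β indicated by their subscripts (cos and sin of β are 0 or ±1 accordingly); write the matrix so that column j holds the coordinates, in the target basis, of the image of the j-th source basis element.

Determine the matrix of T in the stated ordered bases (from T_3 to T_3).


image of 1: 1
image of cos x: cos x - sin x
image of sin x: cos x + sin x
image of cos 2x: -cos 2x + 2sin 2x
image of sin 2x: -2cos 2x - sin 2x
image of cos 3x: -3cos 3x + sin 3x
image of sin 3x: -cos 3x - 3sin 3x
each image's coordinates form column j of the matrix

the matrix is [[1, 0, 0, 0, 0, 0, 0]; [0, 1, 1, 0, 0, 0, 0]; [0, -1, 1, 0, 0, 0, 0]; [0, 0, 0, -1, -2, 0, 0]; [0, 0, 0, 2, -1, 0, 0]; [0, 0, 0, 0, 0, -3, -1]; [0, 0, 0, 0, 0, 1, -3]] (rows listed top to bottom)


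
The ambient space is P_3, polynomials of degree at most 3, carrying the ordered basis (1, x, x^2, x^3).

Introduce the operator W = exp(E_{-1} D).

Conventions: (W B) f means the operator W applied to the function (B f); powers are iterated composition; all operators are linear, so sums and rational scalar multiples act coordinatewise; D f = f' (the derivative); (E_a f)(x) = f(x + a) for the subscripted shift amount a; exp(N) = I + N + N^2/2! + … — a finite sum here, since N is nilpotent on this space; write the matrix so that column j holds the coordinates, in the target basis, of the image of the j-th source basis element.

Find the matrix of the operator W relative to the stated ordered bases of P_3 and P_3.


the matrix is [[1, 1, -1, -2]; [0, 1, 2, -3]; [0, 0, 1, 3]; [0, 0, 0, 1]] (rows listed top to bottom)

image of 1: 1
image of x: x + 1
image of x^2: x^2 + 2x - 1
image of x^3: x^3 + 3x^2 - 3x - 2
each image's coordinates form column j of the matrix


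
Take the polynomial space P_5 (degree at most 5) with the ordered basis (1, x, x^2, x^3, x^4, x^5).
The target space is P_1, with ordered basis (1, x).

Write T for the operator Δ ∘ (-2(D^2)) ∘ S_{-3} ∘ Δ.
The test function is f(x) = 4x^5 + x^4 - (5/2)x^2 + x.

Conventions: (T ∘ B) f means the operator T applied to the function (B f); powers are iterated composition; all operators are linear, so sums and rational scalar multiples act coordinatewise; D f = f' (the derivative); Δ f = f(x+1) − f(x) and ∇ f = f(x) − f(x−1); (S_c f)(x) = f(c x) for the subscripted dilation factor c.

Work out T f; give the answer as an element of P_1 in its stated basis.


Δ f = 20x^4 + 44x^3 + 46x^2 + 19x + 7/2
S_{-3} Δ f = 1620x^4 - 1188x^3 + 414x^2 - 57x + 7/2
D (S_{-3} ∘ Δ) f = 6480x^3 - 3564x^2 + 828x - 57
D D (S_{-3} ∘ Δ) f = 19440x^2 - 7128x + 828
(-2(D^2)) (S_{-3} ∘ Δ) f = -38880x^2 + 14256x - 1656
Δ (-2(D^2)) (S_{-3} ∘ Δ) f = -77760x - 24624

the image equals g(x) = -77760x - 24624


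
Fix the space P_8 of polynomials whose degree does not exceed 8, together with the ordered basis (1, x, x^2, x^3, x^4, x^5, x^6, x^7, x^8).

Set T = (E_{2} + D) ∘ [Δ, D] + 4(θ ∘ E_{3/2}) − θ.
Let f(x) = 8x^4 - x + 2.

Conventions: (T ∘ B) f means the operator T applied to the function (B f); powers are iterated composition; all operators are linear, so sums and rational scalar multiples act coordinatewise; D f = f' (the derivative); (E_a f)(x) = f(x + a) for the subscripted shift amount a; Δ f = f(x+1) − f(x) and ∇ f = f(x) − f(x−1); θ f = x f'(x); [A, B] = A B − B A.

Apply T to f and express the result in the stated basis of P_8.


the image equals g(x) = 96x^4 + 576x^3 + 864x^2 + 429x

D f = 32x^3 - 1
Δ D f = 96x^2 + 96x + 32
Δ f = 32x^3 + 48x^2 + 32x + 7
D Δ f = 96x^2 + 96x + 32
[Δ, D] f = 0
E_{2} [Δ, D] f = 0
D [Δ, D] f = 0
(E_{2} + D) [Δ, D] f = 0
E_{3/2} f = 8x^4 + 48x^3 + 108x^2 + 107x + 41
θ E_{3/2} f = 32x^4 + 144x^3 + 216x^2 + 107x
(4(θ ∘ E_{3/2})) f = 128x^4 + 576x^3 + 864x^2 + 428x
θ f = 32x^4 - x
(-θ) f = -32x^4 + x
((E_{2} + D) ∘ [Δ, D] + 4(θ ∘ E_{3/2}) − θ) f = 96x^4 + 576x^3 + 864x^2 + 429x


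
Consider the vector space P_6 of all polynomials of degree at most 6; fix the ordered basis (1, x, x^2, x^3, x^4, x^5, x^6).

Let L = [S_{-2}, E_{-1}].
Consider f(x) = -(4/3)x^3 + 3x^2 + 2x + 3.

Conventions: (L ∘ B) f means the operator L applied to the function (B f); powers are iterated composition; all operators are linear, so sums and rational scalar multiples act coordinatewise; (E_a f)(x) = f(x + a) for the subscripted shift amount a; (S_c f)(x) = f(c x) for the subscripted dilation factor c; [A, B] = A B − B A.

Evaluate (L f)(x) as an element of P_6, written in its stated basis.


g(x) = 48x^2 + 12x - 3

E_{-1} f = -(4/3)x^3 + 7x^2 - 8x + 16/3
S_{-2} E_{-1} f = (32/3)x^3 + 28x^2 + 16x + 16/3
S_{-2} f = (32/3)x^3 + 12x^2 - 4x + 3
E_{-1} S_{-2} f = (32/3)x^3 - 20x^2 + 4x + 25/3
[S_{-2}, E_{-1}] f = 48x^2 + 12x - 3


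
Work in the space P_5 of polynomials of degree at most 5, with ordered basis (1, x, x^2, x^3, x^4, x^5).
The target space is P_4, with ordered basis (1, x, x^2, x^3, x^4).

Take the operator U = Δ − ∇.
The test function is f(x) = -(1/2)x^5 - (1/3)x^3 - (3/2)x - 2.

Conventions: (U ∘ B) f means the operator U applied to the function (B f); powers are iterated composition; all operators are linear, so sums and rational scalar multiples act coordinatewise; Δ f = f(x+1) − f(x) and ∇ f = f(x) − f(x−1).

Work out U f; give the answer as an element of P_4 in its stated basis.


Δ f = -(5/2)x^4 - 5x^3 - 6x^2 - (7/2)x - 7/3
∇ f = -(5/2)x^4 + 5x^3 - 6x^2 + (7/2)x - 7/3
(-∇) f = (5/2)x^4 - 5x^3 + 6x^2 - (7/2)x + 7/3
(Δ − ∇) f = -10x^3 - 7x

the image equals g(x) = -10x^3 - 7x


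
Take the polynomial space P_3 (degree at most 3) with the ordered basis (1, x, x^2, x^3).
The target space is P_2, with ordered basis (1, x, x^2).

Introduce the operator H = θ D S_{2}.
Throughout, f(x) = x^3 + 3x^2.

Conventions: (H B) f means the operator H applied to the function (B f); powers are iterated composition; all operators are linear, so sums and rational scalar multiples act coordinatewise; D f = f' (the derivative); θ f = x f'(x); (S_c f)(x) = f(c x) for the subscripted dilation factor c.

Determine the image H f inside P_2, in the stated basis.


g(x) = 48x^2 + 24x

S_{2} f = 8x^3 + 12x^2
D S_{2} f = 24x^2 + 24x
θ D S_{2} f = 48x^2 + 24x


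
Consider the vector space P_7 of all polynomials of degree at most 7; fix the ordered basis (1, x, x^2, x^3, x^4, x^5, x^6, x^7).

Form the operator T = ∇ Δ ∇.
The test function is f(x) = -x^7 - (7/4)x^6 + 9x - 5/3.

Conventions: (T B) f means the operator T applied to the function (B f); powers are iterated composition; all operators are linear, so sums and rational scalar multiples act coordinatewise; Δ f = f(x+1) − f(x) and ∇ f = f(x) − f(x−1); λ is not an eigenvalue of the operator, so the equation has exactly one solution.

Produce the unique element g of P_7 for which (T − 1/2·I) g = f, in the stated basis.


write g with unknown coordinates in the stated basis and equate coefficients in (T − 1/2·I) g = f
solving from the highest basis element down gives g = 2x^7 + (7/2)x^6 + 840x^4 - 840x^3 + 1260x^2 + 39882x - 90458/3
check: T g = 420x^4 - 420x^3 + 630x^2 + 19950x - 15078
so T g − 1/2·g = -x^7 - (7/4)x^6 + 9x - 5/3 = f ✓

the result is g(x) = 2x^7 + (7/2)x^6 + 840x^4 - 840x^3 + 1260x^2 + 39882x - 90458/3


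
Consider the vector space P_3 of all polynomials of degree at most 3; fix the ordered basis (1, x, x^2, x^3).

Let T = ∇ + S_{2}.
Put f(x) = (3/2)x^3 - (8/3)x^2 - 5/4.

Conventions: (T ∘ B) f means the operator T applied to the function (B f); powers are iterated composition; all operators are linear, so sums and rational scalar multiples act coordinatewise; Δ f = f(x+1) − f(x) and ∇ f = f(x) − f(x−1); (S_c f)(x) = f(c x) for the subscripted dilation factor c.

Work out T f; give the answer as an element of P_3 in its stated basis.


∇ f = (9/2)x^2 - (59/6)x + 25/6
S_{2} f = 12x^3 - (32/3)x^2 - 5/4
(∇ + S_{2}) f = 12x^3 - (37/6)x^2 - (59/6)x + 35/12

the result is g(x) = 12x^3 - (37/6)x^2 - (59/6)x + 35/12


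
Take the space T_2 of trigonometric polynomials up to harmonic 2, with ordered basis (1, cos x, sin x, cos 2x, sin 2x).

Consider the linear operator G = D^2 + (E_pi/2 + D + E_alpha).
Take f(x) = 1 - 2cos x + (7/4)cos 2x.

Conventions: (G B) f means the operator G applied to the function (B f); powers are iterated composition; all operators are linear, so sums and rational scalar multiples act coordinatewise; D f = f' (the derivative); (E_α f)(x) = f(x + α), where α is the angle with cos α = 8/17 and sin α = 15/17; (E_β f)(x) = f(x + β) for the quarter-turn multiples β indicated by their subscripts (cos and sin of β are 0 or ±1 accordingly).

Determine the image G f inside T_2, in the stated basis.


D f = 2sin x - (7/2)sin 2x
D D f = 2cos x - 7cos 2x
E_pi/2 f = 1 + 2sin x - (7/4)cos 2x
D f = 2sin x - (7/2)sin 2x
E_alpha f = 1 - (16/17)cos x + (30/17)sin x - (1127/1156)cos 2x - (420/289)sin 2x
(E_pi/2 + D + E_alpha) f = 2 - (16/17)cos x + (98/17)sin x - (1575/578)cos 2x - (2863/578)sin 2x
(D^2 + (E_pi/2 + D + E_alpha)) f = 2 + (18/17)cos x + (98/17)sin x - (5621/578)cos 2x - (2863/578)sin 2x

the image equals g(x) = 2 + (18/17)cos x + (98/17)sin x - (5621/578)cos 2x - (2863/578)sin 2x


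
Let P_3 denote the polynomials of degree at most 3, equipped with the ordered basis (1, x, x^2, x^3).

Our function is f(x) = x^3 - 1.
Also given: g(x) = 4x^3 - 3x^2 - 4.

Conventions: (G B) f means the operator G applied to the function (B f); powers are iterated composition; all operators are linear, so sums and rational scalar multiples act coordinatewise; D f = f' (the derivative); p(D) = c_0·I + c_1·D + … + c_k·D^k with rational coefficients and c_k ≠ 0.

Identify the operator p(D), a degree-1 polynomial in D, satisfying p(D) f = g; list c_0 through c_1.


D^0 f = x^3 - 1
D^1 f = 3x^2
matching coefficients of g against c_0 f + c_1 Df + … from the top degree down determines the c_i
solution: c_0 = 4, c_1 = -1

c_0 = 4, c_1 = -1


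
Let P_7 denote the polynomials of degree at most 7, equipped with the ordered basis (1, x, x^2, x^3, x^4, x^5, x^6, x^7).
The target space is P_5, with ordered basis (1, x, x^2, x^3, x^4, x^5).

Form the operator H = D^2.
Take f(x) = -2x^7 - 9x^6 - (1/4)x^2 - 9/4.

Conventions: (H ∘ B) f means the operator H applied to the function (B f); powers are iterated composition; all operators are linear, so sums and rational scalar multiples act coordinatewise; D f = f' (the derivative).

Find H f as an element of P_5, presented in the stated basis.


D f = -14x^6 - 54x^5 - (1/2)x
D D f = -84x^5 - 270x^4 - 1/2

g(x) = -84x^5 - 270x^4 - 1/2


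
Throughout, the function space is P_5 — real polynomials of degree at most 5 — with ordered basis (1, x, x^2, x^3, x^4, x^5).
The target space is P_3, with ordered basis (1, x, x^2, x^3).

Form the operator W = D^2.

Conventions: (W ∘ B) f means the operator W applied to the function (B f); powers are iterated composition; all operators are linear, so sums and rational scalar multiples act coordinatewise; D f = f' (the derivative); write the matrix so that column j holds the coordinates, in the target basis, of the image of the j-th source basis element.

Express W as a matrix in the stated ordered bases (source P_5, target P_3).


the matrix is [[0, 0, 2, 0, 0, 0]; [0, 0, 0, 6, 0, 0]; [0, 0, 0, 0, 12, 0]; [0, 0, 0, 0, 0, 20]] (rows listed top to bottom)

image of 1: 0
image of x: 0
image of x^2: 2
image of x^3: 6x
image of x^4: 12x^2
image of x^5: 20x^3
each image's coordinates form column j of the matrix


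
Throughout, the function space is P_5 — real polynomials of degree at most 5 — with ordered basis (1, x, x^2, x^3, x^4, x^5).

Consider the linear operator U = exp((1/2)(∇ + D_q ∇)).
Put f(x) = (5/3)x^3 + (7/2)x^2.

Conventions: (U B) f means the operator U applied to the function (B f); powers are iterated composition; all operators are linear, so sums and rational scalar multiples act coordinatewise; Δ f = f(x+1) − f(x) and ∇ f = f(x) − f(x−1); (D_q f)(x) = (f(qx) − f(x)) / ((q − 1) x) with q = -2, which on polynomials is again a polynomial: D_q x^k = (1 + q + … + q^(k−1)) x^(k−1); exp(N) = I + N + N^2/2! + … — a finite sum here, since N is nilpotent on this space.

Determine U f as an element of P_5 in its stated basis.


the result is g(x) = (5/3)x^3 + 6x^2 - (1/4)x + 13/24

order-1 term: (5/2)x^2 - (3/2)x + 1/12
order-2 term: (5/4)x + 1/4
order-3 term: 5/24
the series for exp((1/2)(∇ + D_q ∇)) f terminates at order 3
exp((1/2)(∇ + D_q ∇)) f = (5/3)x^3 + 6x^2 - (1/4)x + 13/24


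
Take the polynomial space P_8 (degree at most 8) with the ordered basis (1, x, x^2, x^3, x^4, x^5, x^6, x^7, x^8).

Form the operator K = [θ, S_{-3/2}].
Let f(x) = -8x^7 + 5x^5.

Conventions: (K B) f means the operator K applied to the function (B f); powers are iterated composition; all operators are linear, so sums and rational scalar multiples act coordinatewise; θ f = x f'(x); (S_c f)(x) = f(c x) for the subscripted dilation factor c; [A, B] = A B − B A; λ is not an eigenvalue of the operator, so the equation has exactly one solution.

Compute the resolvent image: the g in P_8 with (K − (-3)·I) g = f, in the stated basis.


the result is g(x) = -(8/3)x^7 + (5/3)x^5

write g with unknown coordinates in the stated basis and equate coefficients in (K − (-3)·I) g = f
solving from the highest basis element down gives g = -(8/3)x^7 + (5/3)x^5
check: K g = 0
so K g − (-3)·g = -8x^7 + 5x^5 = f ✓


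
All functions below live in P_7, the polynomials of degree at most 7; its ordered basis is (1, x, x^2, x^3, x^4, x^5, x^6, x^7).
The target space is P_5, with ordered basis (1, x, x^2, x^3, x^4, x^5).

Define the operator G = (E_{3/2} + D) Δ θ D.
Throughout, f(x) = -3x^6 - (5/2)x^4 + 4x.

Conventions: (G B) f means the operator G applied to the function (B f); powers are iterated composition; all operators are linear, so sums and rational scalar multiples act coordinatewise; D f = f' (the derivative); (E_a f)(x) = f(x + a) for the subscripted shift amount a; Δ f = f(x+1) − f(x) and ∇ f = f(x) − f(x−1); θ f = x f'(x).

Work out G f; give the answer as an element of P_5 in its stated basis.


g(x) = -450x^4 - 5400x^3 - 13815x^2 - 17640x - 72105/8

D f = -18x^5 - 10x^3 + 4
θ D f = -90x^5 - 30x^3
Δ θ D f = -450x^4 - 900x^3 - 990x^2 - 540x - 120
E_{3/2} (Δ θ) D f = -450x^4 - 3600x^3 - 11115x^2 - 15660x - 67785/8
D (Δ θ) D f = -1800x^3 - 2700x^2 - 1980x - 540
(E_{3/2} + D) (Δ θ) D f = -450x^4 - 5400x^3 - 13815x^2 - 17640x - 72105/8


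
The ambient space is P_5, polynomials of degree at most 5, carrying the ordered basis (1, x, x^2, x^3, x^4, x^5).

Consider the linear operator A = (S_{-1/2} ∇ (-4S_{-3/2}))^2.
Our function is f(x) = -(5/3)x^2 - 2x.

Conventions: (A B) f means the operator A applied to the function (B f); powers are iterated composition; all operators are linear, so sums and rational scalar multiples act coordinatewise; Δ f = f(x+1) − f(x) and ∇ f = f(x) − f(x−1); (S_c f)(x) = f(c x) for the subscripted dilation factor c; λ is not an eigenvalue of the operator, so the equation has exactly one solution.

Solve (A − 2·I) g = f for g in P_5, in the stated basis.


the result is g(x) = (5/6)x^2 + x + 45/2

write g with unknown coordinates in the stated basis and equate coefficients in (A − 2·I) g = f
solving from the highest basis element down gives g = (5/6)x^2 + x + 45/2
check: A g = 45
so A g − 2·g = -(5/3)x^2 - 2x = f ✓


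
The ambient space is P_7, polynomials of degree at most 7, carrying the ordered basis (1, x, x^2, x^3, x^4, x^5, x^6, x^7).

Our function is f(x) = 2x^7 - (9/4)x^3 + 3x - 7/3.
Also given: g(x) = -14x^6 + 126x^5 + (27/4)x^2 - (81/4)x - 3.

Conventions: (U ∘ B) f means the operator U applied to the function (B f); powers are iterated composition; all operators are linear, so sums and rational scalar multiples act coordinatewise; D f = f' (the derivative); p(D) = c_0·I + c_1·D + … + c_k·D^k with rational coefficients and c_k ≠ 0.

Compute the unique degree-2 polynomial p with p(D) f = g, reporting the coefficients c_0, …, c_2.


D^0 f = 2x^7 - (9/4)x^3 + 3x - 7/3
D^1 f = 14x^6 - (27/4)x^2 + 3
D^2 f = 84x^5 - (27/2)x
matching coefficients of g against c_0 f + c_1 Df + … from the top degree down determines the c_i
solution: c_0 = 0, c_1 = -1, c_2 = 3/2

c_0 = 0, c_1 = -1, c_2 = 3/2


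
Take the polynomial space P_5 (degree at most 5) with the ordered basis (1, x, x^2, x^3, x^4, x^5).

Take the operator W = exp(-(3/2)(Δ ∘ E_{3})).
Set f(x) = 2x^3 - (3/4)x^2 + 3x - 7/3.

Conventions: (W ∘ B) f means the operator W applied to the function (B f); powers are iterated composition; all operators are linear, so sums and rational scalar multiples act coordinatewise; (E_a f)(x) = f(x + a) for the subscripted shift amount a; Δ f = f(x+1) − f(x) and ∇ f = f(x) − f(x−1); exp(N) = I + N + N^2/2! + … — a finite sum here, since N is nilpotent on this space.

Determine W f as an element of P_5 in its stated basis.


the image equals g(x) = 2x^3 - (39/4)x^2 - (177/4)x - 1147/48

order-1 term: -9x^2 - (243/4)x - 861/8
order-2 term: (27/2)x + 1485/16
order-3 term: -27/4
the series for exp(-(3/2)(Δ ∘ E_{3})) f terminates at order 3
exp(-(3/2)(Δ ∘ E_{3})) f = 2x^3 - (39/4)x^2 - (177/4)x - 1147/48


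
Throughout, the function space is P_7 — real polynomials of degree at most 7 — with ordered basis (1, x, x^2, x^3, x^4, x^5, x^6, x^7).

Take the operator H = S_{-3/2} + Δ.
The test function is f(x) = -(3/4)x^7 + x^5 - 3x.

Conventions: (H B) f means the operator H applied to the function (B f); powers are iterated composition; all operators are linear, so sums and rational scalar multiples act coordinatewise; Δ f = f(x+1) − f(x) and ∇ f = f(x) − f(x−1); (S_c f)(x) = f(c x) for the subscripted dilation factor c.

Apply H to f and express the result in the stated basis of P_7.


g(x) = (6561/512)x^7 - (21/4)x^6 - (747/32)x^5 - (85/4)x^4 - (65/4)x^3 - (23/4)x^2 + (17/4)x - 11/4

S_{-3/2} f = (6561/512)x^7 - (243/32)x^5 + (9/2)x
Δ f = -(21/4)x^6 - (63/4)x^5 - (85/4)x^4 - (65/4)x^3 - (23/4)x^2 - (1/4)x - 11/4
(S_{-3/2} + Δ) f = (6561/512)x^7 - (21/4)x^6 - (747/32)x^5 - (85/4)x^4 - (65/4)x^3 - (23/4)x^2 + (17/4)x - 11/4


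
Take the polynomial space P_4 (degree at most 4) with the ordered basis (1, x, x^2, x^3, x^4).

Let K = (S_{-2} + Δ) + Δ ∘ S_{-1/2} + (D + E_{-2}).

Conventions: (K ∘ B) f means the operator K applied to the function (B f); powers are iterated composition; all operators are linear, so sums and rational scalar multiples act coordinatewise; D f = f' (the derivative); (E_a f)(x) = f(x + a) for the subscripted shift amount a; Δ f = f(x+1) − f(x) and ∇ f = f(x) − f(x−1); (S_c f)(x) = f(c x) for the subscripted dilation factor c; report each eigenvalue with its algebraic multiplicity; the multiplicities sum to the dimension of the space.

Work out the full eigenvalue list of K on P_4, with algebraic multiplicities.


λ = -7 (multiplicity 1), λ = -1 (multiplicity 1), λ = 2 (multiplicity 1), λ = 5 (multiplicity 1), λ = 17 (multiplicity 1)

image of 1: 2
image of x: -x - 1/2
image of x^2: 5x^2 + (1/2)x + 21/4
image of x^3: -7x^3 - (3/8)x^2 + (117/8)x - 57/8
image of x^4: 17x^4 + (1/4)x^3 + (243/8)x^2 - (111/4)x + 273/16
the matrix is upper triangular; its diagonal is (2, -1, 5, -7, 17)
for a triangular matrix the eigenvalues are the diagonal entries, with algebraic multiplicity their repetition count


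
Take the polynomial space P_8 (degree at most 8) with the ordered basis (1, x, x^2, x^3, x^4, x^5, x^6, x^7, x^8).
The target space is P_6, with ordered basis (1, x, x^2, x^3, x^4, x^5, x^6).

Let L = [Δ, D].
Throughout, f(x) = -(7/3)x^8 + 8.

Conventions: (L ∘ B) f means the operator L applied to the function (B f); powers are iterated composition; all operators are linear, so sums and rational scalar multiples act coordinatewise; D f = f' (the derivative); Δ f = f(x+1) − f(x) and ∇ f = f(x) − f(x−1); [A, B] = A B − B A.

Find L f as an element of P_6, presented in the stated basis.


the result is g(x) = 0

D f = -(56/3)x^7
Δ D f = -(392/3)x^6 - 392x^5 - (1960/3)x^4 - (1960/3)x^3 - 392x^2 - (392/3)x - 56/3
Δ f = -(56/3)x^7 - (196/3)x^6 - (392/3)x^5 - (490/3)x^4 - (392/3)x^3 - (196/3)x^2 - (56/3)x - 7/3
D Δ f = -(392/3)x^6 - 392x^5 - (1960/3)x^4 - (1960/3)x^3 - 392x^2 - (392/3)x - 56/3
[Δ, D] f = 0


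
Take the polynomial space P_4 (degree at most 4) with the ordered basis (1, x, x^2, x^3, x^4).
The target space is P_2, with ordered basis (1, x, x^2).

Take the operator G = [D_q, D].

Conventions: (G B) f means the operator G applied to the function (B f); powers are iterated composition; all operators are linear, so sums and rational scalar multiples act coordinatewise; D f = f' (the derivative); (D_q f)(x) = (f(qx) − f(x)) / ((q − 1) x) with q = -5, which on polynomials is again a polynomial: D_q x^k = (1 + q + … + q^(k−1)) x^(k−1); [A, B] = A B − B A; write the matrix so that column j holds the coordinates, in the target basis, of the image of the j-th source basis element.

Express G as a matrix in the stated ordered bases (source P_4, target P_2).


image of 1: 0
image of x: 0
image of x^2: 6
image of x^3: -54x
image of x^4: 396x^2
each image's coordinates form column j of the matrix

the matrix is [[0, 0, 6, 0, 0]; [0, 0, 0, -54, 0]; [0, 0, 0, 0, 396]] (rows listed top to bottom)


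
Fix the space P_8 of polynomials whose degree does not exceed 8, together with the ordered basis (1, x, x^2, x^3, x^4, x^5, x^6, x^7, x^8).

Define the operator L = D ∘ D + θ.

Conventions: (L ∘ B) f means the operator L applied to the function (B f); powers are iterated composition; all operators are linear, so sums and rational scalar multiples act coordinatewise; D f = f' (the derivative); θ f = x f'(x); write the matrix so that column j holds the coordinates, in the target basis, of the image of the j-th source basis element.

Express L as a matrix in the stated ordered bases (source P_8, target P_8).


image of 1: 0
image of x: x
image of x^2: 2x^2 + 2
image of x^3: 3x^3 + 6x
image of x^4: 4x^4 + 12x^2
image of x^5: 5x^5 + 20x^3
image of x^6: 6x^6 + 30x^4
image of x^7: 7x^7 + 42x^5
image of x^8: 8x^8 + 56x^6
each image's coordinates form column j of the matrix

the matrix is [[0, 0, 2, 0, 0, 0, 0, 0, 0]; [0, 1, 0, 6, 0, 0, 0, 0, 0]; [0, 0, 2, 0, 12, 0, 0, 0, 0]; [0, 0, 0, 3, 0, 20, 0, 0, 0]; [0, 0, 0, 0, 4, 0, 30, 0, 0]; [0, 0, 0, 0, 0, 5, 0, 42, 0]; [0, 0, 0, 0, 0, 0, 6, 0, 56]; [0, 0, 0, 0, 0, 0, 0, 7, 0]; [0, 0, 0, 0, 0, 0, 0, 0, 8]] (rows listed top to bottom)


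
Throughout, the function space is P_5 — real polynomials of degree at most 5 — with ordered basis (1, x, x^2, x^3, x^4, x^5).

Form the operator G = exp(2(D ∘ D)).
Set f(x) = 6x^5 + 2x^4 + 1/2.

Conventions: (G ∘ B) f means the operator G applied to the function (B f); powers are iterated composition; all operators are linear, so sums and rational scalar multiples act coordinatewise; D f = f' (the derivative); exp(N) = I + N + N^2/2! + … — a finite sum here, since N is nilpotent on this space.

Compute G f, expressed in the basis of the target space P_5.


order-1 term: 240x^3 + 48x^2
order-2 term: 1440x + 96
the series for exp(2(D ∘ D)) f terminates at order 2
exp(2(D ∘ D)) f = 6x^5 + 2x^4 + 240x^3 + 48x^2 + 1440x + 193/2

g(x) = 6x^5 + 2x^4 + 240x^3 + 48x^2 + 1440x + 193/2


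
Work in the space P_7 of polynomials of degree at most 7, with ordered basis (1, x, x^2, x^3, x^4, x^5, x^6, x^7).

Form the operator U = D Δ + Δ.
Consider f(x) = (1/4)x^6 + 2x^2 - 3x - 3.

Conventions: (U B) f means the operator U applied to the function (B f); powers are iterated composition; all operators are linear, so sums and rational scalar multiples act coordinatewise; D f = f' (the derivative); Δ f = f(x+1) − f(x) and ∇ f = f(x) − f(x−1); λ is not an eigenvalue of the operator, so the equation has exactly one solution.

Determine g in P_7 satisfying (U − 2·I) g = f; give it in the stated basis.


write g with unknown coordinates in the stated basis and equate coefficients in (U − 2·I) g = f
solving from the highest basis element down gives g = -(1/8)x^6 - (3/8)x^5 - (15/4)x^4 - (145/8)x^3 - (593/8)x^2 - (1529/8)x - 4039/16
check: U g = -(3/4)x^5 - (15/2)x^4 - (145/4)x^3 - (585/4)x^2 - (1541/4)x - 4063/8
so U g − 2·g = (1/4)x^6 + 2x^2 - 3x - 3 = f ✓

the result is g(x) = -(1/8)x^6 - (3/8)x^5 - (15/4)x^4 - (145/8)x^3 - (593/8)x^2 - (1529/8)x - 4039/16


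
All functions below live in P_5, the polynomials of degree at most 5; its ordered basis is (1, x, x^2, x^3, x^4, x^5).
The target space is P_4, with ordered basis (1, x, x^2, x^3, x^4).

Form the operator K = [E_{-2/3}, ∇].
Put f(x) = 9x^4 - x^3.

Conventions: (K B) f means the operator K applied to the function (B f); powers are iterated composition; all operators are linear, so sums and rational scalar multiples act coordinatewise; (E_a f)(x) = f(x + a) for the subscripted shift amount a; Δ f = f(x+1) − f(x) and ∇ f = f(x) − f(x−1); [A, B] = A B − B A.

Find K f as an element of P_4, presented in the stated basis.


the image equals g(x) = 0

∇ f = 36x^3 - 57x^2 + 39x - 10
E_{-2/3} ∇ f = 36x^3 - 129x^2 + 163x - 72
E_{-2/3} f = 9x^4 - 25x^3 + 26x^2 - 12x + 56/27
∇ E_{-2/3} f = 36x^3 - 129x^2 + 163x - 72
[E_{-2/3}, ∇] f = 0
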